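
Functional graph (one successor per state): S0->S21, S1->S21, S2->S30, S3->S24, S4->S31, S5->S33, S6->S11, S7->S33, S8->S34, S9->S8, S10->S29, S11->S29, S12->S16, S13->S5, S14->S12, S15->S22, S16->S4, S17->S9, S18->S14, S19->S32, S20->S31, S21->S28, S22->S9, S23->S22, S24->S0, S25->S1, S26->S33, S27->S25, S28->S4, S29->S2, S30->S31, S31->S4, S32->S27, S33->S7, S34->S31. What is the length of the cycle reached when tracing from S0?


Trace from S0 until a state repeats:
  S0 -> S21 -> S28 -> S4 -> S31 -> S4
S4 first seen at step 3, revisited at step 5.
Cycle length = 5 - 3 = 2

2


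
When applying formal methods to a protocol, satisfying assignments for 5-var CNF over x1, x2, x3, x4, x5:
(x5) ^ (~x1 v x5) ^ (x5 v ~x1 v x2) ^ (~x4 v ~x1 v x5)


CNF with 4 clauses over 5 vars (32 assignments).
An assignment satisfies CNF iff every clause has >=1 true literal.
Check each row (bits = x1,x2,x3,x4,x5; clause T/F shown):
  row 0 [00000]: clauses=FTTT -> 0
  row 1 [00001]: clauses=TTTT -> 1
  row 2 [00010]: clauses=FTTT -> 0
  row 3 [00011]: clauses=TTTT -> 1
  row 4 [00100]: clauses=FTTT -> 0
  row 5 [00101]: clauses=TTTT -> 1
  row 6 [00110]: clauses=FTTT -> 0
  row 7 [00111]: clauses=TTTT -> 1
  row 8 [01000]: clauses=FTTT -> 0
  row 9 [01001]: clauses=TTTT -> 1
  row 10 [01010]: clauses=FTTT -> 0
  row 11 [01011]: clauses=TTTT -> 1
  row 12 [01100]: clauses=FTTT -> 0
  row 13 [01101]: clauses=TTTT -> 1
  row 14 [01110]: clauses=FTTT -> 0
  row 15 [01111]: clauses=TTTT -> 1
  row 16 [10000]: clauses=FFFT -> 0
  row 17 [10001]: clauses=TTTT -> 1
  row 18 [10010]: clauses=FFFF -> 0
  row 19 [10011]: clauses=TTTT -> 1
  row 20 [10100]: clauses=FFFT -> 0
  row 21 [10101]: clauses=TTTT -> 1
  row 22 [10110]: clauses=FFFF -> 0
  row 23 [10111]: clauses=TTTT -> 1
  row 24 [11000]: clauses=FFTT -> 0
  row 25 [11001]: clauses=TTTT -> 1
  row 26 [11010]: clauses=FFTF -> 0
  row 27 [11011]: clauses=TTTT -> 1
  row 28 [11100]: clauses=FFTT -> 0
  row 29 [11101]: clauses=TTTT -> 1
  row 30 [11110]: clauses=FFTF -> 0
  row 31 [11111]: clauses=TTTT -> 1
Full result column, 8 rows per line (x1,x2 fixed per line; x3,x4,x5 runs 000..111 left to right):
  rows 0-7 [x1,x2=00]: 01010101  (ones: 4)
  rows 8-15 [x1,x2=01]: 01010101  (ones: 4)
  rows 16-23 [x1,x2=10]: 01010101  (ones: 4)
  rows 24-31 [x1,x2=11]: 01010101  (ones: 4)
Satisfying assignments = 4+4+4+4 = 16

16


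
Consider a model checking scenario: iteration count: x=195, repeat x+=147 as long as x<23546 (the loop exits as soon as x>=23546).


Step 1: x goes from 195 toward 23546 by 147; the body runs while x<23546, so iterations = ceil((bound-start)/step)
Step 2: Distance=23351
Step 3: ceil(23351/147)=159

159


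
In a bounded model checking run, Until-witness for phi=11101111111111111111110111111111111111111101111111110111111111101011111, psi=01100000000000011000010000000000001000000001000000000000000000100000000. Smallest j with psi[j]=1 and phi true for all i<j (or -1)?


(phi U psi) at 0: need smallest j with psi[j]=1 and phi[i]=1 for all i in [0,j).
Scan from step 0:
  step 0: phi=1, psi=0 -> continue
  step 1: psi=1 and phi held for [0,1) -> witness found
Witness step = 1

1


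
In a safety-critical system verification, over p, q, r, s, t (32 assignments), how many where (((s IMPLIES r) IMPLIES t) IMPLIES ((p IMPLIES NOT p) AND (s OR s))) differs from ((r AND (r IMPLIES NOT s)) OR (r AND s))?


F1 = (((s IMPLIES r) IMPLIES t) IMPLIES ((p IMPLIES NOT p) AND (s OR s)))
F2 = ((r AND (r IMPLIES NOT s)) OR (r AND s))
Evaluate both on each of 32 rows (bits = p,q,r,s,t):
  row 0 [00000]: F1=1 F2=0 (differ) -> 1
  row 1 [00001]: F1=0 F2=0 -> 0
  row 2 [00010]: F1=1 F2=0 (differ) -> 1
  row 3 [00011]: F1=1 F2=0 (differ) -> 1
  row 4 [00100]: F1=1 F2=1 -> 0
  row 5 [00101]: F1=0 F2=1 (differ) -> 1
  row 6 [00110]: F1=1 F2=1 -> 0
  row 7 [00111]: F1=1 F2=1 -> 0
  row 8 [01000]: F1=1 F2=0 (differ) -> 1
  row 9 [01001]: F1=0 F2=0 -> 0
  row 10 [01010]: F1=1 F2=0 (differ) -> 1
  row 11 [01011]: F1=1 F2=0 (differ) -> 1
  row 12 [01100]: F1=1 F2=1 -> 0
  row 13 [01101]: F1=0 F2=1 (differ) -> 1
  row 14 [01110]: F1=1 F2=1 -> 0
  row 15 [01111]: F1=1 F2=1 -> 0
  row 16 [10000]: F1=1 F2=0 (differ) -> 1
  row 17 [10001]: F1=0 F2=0 -> 0
  row 18 [10010]: F1=0 F2=0 -> 0
  row 19 [10011]: F1=0 F2=0 -> 0
  row 20 [10100]: F1=1 F2=1 -> 0
  row 21 [10101]: F1=0 F2=1 (differ) -> 1
  row 22 [10110]: F1=1 F2=1 -> 0
  row 23 [10111]: F1=0 F2=1 (differ) -> 1
  row 24 [11000]: F1=1 F2=0 (differ) -> 1
  row 25 [11001]: F1=0 F2=0 -> 0
  row 26 [11010]: F1=0 F2=0 -> 0
  row 27 [11011]: F1=0 F2=0 -> 0
  row 28 [11100]: F1=1 F2=1 -> 0
  row 29 [11101]: F1=0 F2=1 (differ) -> 1
  row 30 [11110]: F1=1 F2=1 -> 0
  row 31 [11111]: F1=0 F2=1 (differ) -> 1
Full result column, 8 rows per line (p,q fixed per line; r,s,t runs 000..111 left to right):
  rows 0-7 [p,q=00]: 10110100  (ones: 4)
  rows 8-15 [p,q=01]: 10110100  (ones: 4)
  rows 16-23 [p,q=10]: 10000101  (ones: 3)
  rows 24-31 [p,q=11]: 10000101  (ones: 3)
Disagreements = 4+4+3+3 = 14

14


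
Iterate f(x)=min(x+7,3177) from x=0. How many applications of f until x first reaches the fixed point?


Step 1: x=0, cap=3177, increment=7
Step 2: x grows by 7 each step until capped at 3177; fixed point is x=3177
Step 3: iterations = ceil(3177/7) = 454

454


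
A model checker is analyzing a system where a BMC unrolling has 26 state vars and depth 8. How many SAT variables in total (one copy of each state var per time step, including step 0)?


BMC unrolls to depth k, creating one copy of each state var for steps 0..k.
Step count = 8 + 1 = 9 (steps 0 through 8)
Vars per step = 26
Total = 26 * 9 = 234

234


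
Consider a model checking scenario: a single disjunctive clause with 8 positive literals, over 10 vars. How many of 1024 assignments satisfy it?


Step 1: Total=2^10=1024
Step 2: Unsat when all 8 false: 2^2=4
Step 3: Sat=1024-4=1020

1020


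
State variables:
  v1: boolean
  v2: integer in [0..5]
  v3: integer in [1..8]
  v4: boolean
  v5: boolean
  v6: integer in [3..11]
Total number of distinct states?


State space = product of domain sizes of all variables.
Domain sizes:
  v1 (boolean): 2
  v2 (integer in [0..5]): 6
  v3 (integer in [1..8]): 8
  v4 (boolean): 2
  v5 (boolean): 2
  v6 (integer in [3..11]): 9
Product = 2 * 6 * 8 * 2 * 2 * 9 = 3456

3456


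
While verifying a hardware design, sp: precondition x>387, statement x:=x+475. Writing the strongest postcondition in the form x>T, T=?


Formula: sp(P, x:=E) = exists old_x. (x = E[old_x/x]) AND P[old_x/x] (old_x is the value of x before the assignment; eliminate old_x by solving x = E[old_x/x] for old_x)
Step 1: Precondition P: x>387, i.e. old_x > 387
Step 2: Assignment gives x = old_x + 475, so old_x = x - 475
Step 3: Substitute into P: x - 475 > 387
Step 4: Simplify: x > 387+475 = 862

862


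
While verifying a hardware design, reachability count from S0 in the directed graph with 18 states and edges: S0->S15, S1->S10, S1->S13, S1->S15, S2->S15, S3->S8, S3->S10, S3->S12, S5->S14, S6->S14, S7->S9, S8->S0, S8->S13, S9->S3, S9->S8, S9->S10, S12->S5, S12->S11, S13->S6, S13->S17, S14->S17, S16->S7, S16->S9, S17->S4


BFS from S0:
  layer 0: {S0}
  layer 1: {S15}
Reachable set: {S0, S15}
Count = 2

2


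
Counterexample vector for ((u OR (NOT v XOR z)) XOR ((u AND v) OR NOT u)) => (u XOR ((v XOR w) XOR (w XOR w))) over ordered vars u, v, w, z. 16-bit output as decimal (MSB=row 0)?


F1 = ((u OR (NOT v XOR z)) XOR ((u AND v) OR NOT u))
F2 = (u XOR ((v XOR w) XOR (w XOR w)))
Counterexample to F1=>F2 is where F1=1 and F2=0.
Evaluate each row (bits = u,v,w,z, MSB first):
  row 0 [0000]: F1=0 F2=0 -> F1&~F2 -> 0
  row 1 [0001]: F1=1 F2=0 -> F1&~F2 -> 1
  row 2 [0010]: F1=0 F2=1 -> F1&~F2 -> 0
  row 3 [0011]: F1=1 F2=1 -> F1&~F2 -> 0
  row 4 [0100]: F1=1 F2=1 -> F1&~F2 -> 0
  row 5 [0101]: F1=0 F2=1 -> F1&~F2 -> 0
  row 6 [0110]: F1=1 F2=0 -> F1&~F2 -> 1
  row 7 [0111]: F1=0 F2=0 -> F1&~F2 -> 0
  row 8 [1000]: F1=1 F2=1 -> F1&~F2 -> 0
  row 9 [1001]: F1=1 F2=1 -> F1&~F2 -> 0
  row 10 [1010]: F1=1 F2=0 -> F1&~F2 -> 1
  row 11 [1011]: F1=1 F2=0 -> F1&~F2 -> 1
  row 12 [1100]: F1=0 F2=0 -> F1&~F2 -> 0
  row 13 [1101]: F1=0 F2=0 -> F1&~F2 -> 0
  row 14 [1110]: F1=0 F2=1 -> F1&~F2 -> 0
  row 15 [1111]: F1=0 F2=1 -> F1&~F2 -> 0
Full result column, 4 rows per line (u,v fixed per line; w,z runs 00..11 left to right):
  rows 0-3 [u,v=00]: 0100  = hex 4
  rows 4-7 [u,v=01]: 0010  = hex 2
  rows 8-11 [u,v=10]: 0011  = hex 3
  rows 12-15 [u,v=11]: 0000  = hex 0
Counterexample vector (row 0 .. row 15) = 0100001000110000
Output column grouped in 4s = 0100 0010 0011 0000 = 0x4230
Convert to decimal digit by digit (value = value*16 + digit):
  4 -> 4
  4*16 + 2 = 66
  66*16 + 3 = 1059
  1059*16 + 0 = 16944
Decimal = 16944

16944


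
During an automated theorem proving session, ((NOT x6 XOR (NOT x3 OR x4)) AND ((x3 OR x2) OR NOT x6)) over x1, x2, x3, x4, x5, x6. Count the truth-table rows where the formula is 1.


Formula: ((NOT x6 XOR (NOT x3 OR x4)) AND ((x3 OR x2) OR NOT x6)) over 6 vars (64 rows)
Evaluate each row (x1, x2, x3, x4, x5, x6 as bits, MSB first):
  row 0 [000000]: ((NOT 0 XOR (NOT 0 OR 0)) AND ((0 OR 0) OR NOT 0)) -> 0
  row 1 [000001]: ((NOT 1 XOR (NOT 0 OR 0)) AND ((0 OR 0) OR NOT 1)) -> 0
  row 2 [000010]: ((NOT 0 XOR (NOT 0 OR 0)) AND ((0 OR 0) OR NOT 0)) -> 0
  row 3 [000011]: ((NOT 1 XOR (NOT 0 OR 0)) AND ((0 OR 0) OR NOT 1)) -> 0
  row 4 [000100]: ((NOT 0 XOR (NOT 0 OR 1)) AND ((0 OR 0) OR NOT 0)) -> 0
  (every remaining row is evaluated the same way; all 64 results are listed next)
Full result column, 8 rows per line (x1,x2,x3 fixed per line; x4,x5,x6 runs 000..111 left to right):
  rows 0-7 [x1,x2,x3=000]: 00000000  (ones: 0)
  rows 8-15 [x1,x2,x3=001]: 10100101  (ones: 4)
  rows 16-23 [x1,x2,x3=010]: 01010101  (ones: 4)
  rows 24-31 [x1,x2,x3=011]: 10100101  (ones: 4)
  rows 32-39 [x1,x2,x3=100]: 00000000  (ones: 0)
  rows 40-47 [x1,x2,x3=101]: 10100101  (ones: 4)
  rows 48-55 [x1,x2,x3=110]: 01010101  (ones: 4)
  rows 56-63 [x1,x2,x3=111]: 10100101  (ones: 4)
Count of 1-rows = 0+4+4+4+0+4+4+4 = 24

24


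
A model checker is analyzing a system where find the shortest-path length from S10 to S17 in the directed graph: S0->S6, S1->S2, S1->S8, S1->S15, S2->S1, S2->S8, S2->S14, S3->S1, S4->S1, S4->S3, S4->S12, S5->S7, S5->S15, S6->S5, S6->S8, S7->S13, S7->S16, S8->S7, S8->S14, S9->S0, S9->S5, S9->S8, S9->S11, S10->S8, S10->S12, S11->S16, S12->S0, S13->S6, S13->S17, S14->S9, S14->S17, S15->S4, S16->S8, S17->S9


BFS layer-by-layer from S10:
  dist 0: {S10}
  dist 1: {S8, S12}
  dist 2: {S0, S7, S14}
  dist 3: {S6, S9, S13, S16, S17}
  -> S17 reached at distance 3
Shortest path length = 3

3


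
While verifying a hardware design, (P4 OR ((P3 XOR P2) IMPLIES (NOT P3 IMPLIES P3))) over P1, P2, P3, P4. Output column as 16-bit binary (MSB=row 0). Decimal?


Formula: (P4 OR ((P3 XOR P2) IMPLIES (NOT P3 IMPLIES P3))) over P1, P2, P3, P4 (16 rows)
Evaluate each row (bits = P1,P2,P3,P4, MSB first):
  row 0 [0000]: (0 OR ((0 XOR 0) IMPLIES (NOT 0 IMPLIES 0))) -> 1
  row 1 [0001]: (1 OR ((0 XOR 0) IMPLIES (NOT 0 IMPLIES 0))) -> 1
  row 2 [0010]: (0 OR ((1 XOR 0) IMPLIES (NOT 1 IMPLIES 1))) -> 1
  row 3 [0011]: (1 OR ((1 XOR 0) IMPLIES (NOT 1 IMPLIES 1))) -> 1
  row 4 [0100]: (0 OR ((0 XOR 1) IMPLIES (NOT 0 IMPLIES 0))) -> 0
  row 5 [0101]: (1 OR ((0 XOR 1) IMPLIES (NOT 0 IMPLIES 0))) -> 1
  row 6 [0110]: (0 OR ((1 XOR 1) IMPLIES (NOT 1 IMPLIES 1))) -> 1
  row 7 [0111]: (1 OR ((1 XOR 1) IMPLIES (NOT 1 IMPLIES 1))) -> 1
  row 8 [1000]: (0 OR ((0 XOR 0) IMPLIES (NOT 0 IMPLIES 0))) -> 1
  row 9 [1001]: (1 OR ((0 XOR 0) IMPLIES (NOT 0 IMPLIES 0))) -> 1
  row 10 [1010]: (0 OR ((1 XOR 0) IMPLIES (NOT 1 IMPLIES 1))) -> 1
  row 11 [1011]: (1 OR ((1 XOR 0) IMPLIES (NOT 1 IMPLIES 1))) -> 1
  row 12 [1100]: (0 OR ((0 XOR 1) IMPLIES (NOT 0 IMPLIES 0))) -> 0
  row 13 [1101]: (1 OR ((0 XOR 1) IMPLIES (NOT 0 IMPLIES 0))) -> 1
  row 14 [1110]: (0 OR ((1 XOR 1) IMPLIES (NOT 1 IMPLIES 1))) -> 1
  row 15 [1111]: (1 OR ((1 XOR 1) IMPLIES (NOT 1 IMPLIES 1))) -> 1
Full result column, 4 rows per line (P1,P2 fixed per line; P3,P4 runs 00..11 left to right):
  rows 0-3 [P1,P2=00]: 1111  = hex F
  rows 4-7 [P1,P2=01]: 0111  = hex 7
  rows 8-11 [P1,P2=10]: 1111  = hex F
  rows 12-15 [P1,P2=11]: 0111  = hex 7
Output column (row 0 .. row 15) = 1111011111110111
Output column grouped in 4s = 1111 0111 1111 0111 = 0xF7F7
Convert to decimal digit by digit (value = value*16 + digit):
  F -> 15
  15*16 + 7 = 247
  247*16 + 15 (F) = 3967
  3967*16 + 7 = 63479
Decimal = 63479

63479


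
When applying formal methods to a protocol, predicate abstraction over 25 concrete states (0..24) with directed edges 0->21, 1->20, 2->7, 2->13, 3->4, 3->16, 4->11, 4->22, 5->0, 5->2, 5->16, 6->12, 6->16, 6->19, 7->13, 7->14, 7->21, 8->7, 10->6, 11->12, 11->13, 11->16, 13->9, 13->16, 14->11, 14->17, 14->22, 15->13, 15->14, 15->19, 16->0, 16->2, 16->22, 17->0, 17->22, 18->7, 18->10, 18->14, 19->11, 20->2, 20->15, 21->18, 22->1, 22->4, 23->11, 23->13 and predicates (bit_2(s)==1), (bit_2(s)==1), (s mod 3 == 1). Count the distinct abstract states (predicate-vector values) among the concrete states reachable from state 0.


BFS from 0:
Concrete reachable: {0, 1, 2, 4, 6, 7, 9, 10, 11, 12, 13, 14, 15, 16, 17, 18, 19, 20, 21, 22}
Abstract via predicates (bit_2(s)==1), (bit_2(s)==1), (s mod 3 == 1):
  (0,0,0) <- {0, 2, 9, 11, 17, 18}
  (0,0,1) <- {1, 10, 16, 19}
  (1,1,0) <- {6, 12, 14, 15, 20, 21}
  (1,1,1) <- {4, 7, 13, 22}
Distinct abstract states = 4

4


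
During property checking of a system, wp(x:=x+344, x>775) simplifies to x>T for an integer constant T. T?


Formula: wp(x:=E, P) = P[E/x] (substitute E for x in postcondition)
Step 1: Postcondition: x>775
Step 2: Substitute x+344 for x: x+344>775
Step 3: Solve for x: x > 775-344 = 431

431


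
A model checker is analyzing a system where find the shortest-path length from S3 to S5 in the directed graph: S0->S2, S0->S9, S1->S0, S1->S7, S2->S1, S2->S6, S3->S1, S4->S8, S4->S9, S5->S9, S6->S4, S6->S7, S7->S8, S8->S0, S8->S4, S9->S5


BFS layer-by-layer from S3:
  dist 0: {S3}
  dist 1: {S1}
  dist 2: {S0, S7}
  dist 3: {S2, S8, S9}
  dist 4: {S4, S5, S6}
  -> S5 reached at distance 4
Shortest path length = 4

4


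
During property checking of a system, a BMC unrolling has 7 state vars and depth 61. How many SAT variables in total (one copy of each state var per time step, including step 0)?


BMC unrolls to depth k, creating one copy of each state var for steps 0..k.
Step count = 61 + 1 = 62 (steps 0 through 61)
Vars per step = 7
Total = 7 * 62 = 434

434


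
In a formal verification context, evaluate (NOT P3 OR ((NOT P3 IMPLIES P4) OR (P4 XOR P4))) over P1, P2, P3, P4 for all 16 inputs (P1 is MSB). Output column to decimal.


Formula: (NOT P3 OR ((NOT P3 IMPLIES P4) OR (P4 XOR P4))) over P1, P2, P3, P4 (16 rows)
Evaluate each row (bits = P1,P2,P3,P4, MSB first):
  row 0 [0000]: (NOT 0 OR ((NOT 0 IMPLIES 0) OR (0 XOR 0))) -> 1
  row 1 [0001]: (NOT 0 OR ((NOT 0 IMPLIES 1) OR (1 XOR 1))) -> 1
  row 2 [0010]: (NOT 1 OR ((NOT 1 IMPLIES 0) OR (0 XOR 0))) -> 1
  row 3 [0011]: (NOT 1 OR ((NOT 1 IMPLIES 1) OR (1 XOR 1))) -> 1
  row 4 [0100]: (NOT 0 OR ((NOT 0 IMPLIES 0) OR (0 XOR 0))) -> 1
  row 5 [0101]: (NOT 0 OR ((NOT 0 IMPLIES 1) OR (1 XOR 1))) -> 1
  row 6 [0110]: (NOT 1 OR ((NOT 1 IMPLIES 0) OR (0 XOR 0))) -> 1
  row 7 [0111]: (NOT 1 OR ((NOT 1 IMPLIES 1) OR (1 XOR 1))) -> 1
  row 8 [1000]: (NOT 0 OR ((NOT 0 IMPLIES 0) OR (0 XOR 0))) -> 1
  row 9 [1001]: (NOT 0 OR ((NOT 0 IMPLIES 1) OR (1 XOR 1))) -> 1
  row 10 [1010]: (NOT 1 OR ((NOT 1 IMPLIES 0) OR (0 XOR 0))) -> 1
  row 11 [1011]: (NOT 1 OR ((NOT 1 IMPLIES 1) OR (1 XOR 1))) -> 1
  row 12 [1100]: (NOT 0 OR ((NOT 0 IMPLIES 0) OR (0 XOR 0))) -> 1
  row 13 [1101]: (NOT 0 OR ((NOT 0 IMPLIES 1) OR (1 XOR 1))) -> 1
  row 14 [1110]: (NOT 1 OR ((NOT 1 IMPLIES 0) OR (0 XOR 0))) -> 1
  row 15 [1111]: (NOT 1 OR ((NOT 1 IMPLIES 1) OR (1 XOR 1))) -> 1
Full result column, 4 rows per line (P1,P2 fixed per line; P3,P4 runs 00..11 left to right):
  rows 0-3 [P1,P2=00]: 1111  = hex F
  rows 4-7 [P1,P2=01]: 1111  = hex F
  rows 8-11 [P1,P2=10]: 1111  = hex F
  rows 12-15 [P1,P2=11]: 1111  = hex F
Output column (row 0 .. row 15) = 1111111111111111
Output column grouped in 4s = 1111 1111 1111 1111 = 0xFFFF
Convert to decimal digit by digit (value = value*16 + digit):
  F -> 15
  15*16 + 15 (F) = 255
  255*16 + 15 (F) = 4095
  4095*16 + 15 (F) = 65535
Decimal = 65535

65535


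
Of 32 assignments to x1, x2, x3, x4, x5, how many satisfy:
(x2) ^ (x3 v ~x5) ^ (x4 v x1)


CNF with 3 clauses over 5 vars (32 assignments).
An assignment satisfies CNF iff every clause has >=1 true literal.
Check each row (bits = x1,x2,x3,x4,x5; clause T/F shown):
  row 0 [00000]: clauses=FTF -> 0
  row 1 [00001]: clauses=FFF -> 0
  row 2 [00010]: clauses=FTT -> 0
  row 3 [00011]: clauses=FFT -> 0
  row 4 [00100]: clauses=FTF -> 0
  row 5 [00101]: clauses=FTF -> 0
  row 6 [00110]: clauses=FTT -> 0
  row 7 [00111]: clauses=FTT -> 0
  row 8 [01000]: clauses=TTF -> 0
  row 9 [01001]: clauses=TFF -> 0
  row 10 [01010]: clauses=TTT -> 1
  row 11 [01011]: clauses=TFT -> 0
  row 12 [01100]: clauses=TTF -> 0
  row 13 [01101]: clauses=TTF -> 0
  row 14 [01110]: clauses=TTT -> 1
  row 15 [01111]: clauses=TTT -> 1
  row 16 [10000]: clauses=FTT -> 0
  row 17 [10001]: clauses=FFT -> 0
  row 18 [10010]: clauses=FTT -> 0
  row 19 [10011]: clauses=FFT -> 0
  row 20 [10100]: clauses=FTT -> 0
  row 21 [10101]: clauses=FTT -> 0
  row 22 [10110]: clauses=FTT -> 0
  row 23 [10111]: clauses=FTT -> 0
  row 24 [11000]: clauses=TTT -> 1
  row 25 [11001]: clauses=TFT -> 0
  row 26 [11010]: clauses=TTT -> 1
  row 27 [11011]: clauses=TFT -> 0
  row 28 [11100]: clauses=TTT -> 1
  row 29 [11101]: clauses=TTT -> 1
  row 30 [11110]: clauses=TTT -> 1
  row 31 [11111]: clauses=TTT -> 1
Full result column, 8 rows per line (x1,x2 fixed per line; x3,x4,x5 runs 000..111 left to right):
  rows 0-7 [x1,x2=00]: 00000000  (ones: 0)
  rows 8-15 [x1,x2=01]: 00100011  (ones: 3)
  rows 16-23 [x1,x2=10]: 00000000  (ones: 0)
  rows 24-31 [x1,x2=11]: 10101111  (ones: 6)
Satisfying assignments = 0+3+0+6 = 9

9


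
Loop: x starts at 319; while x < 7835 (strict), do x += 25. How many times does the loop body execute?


Step 1: x goes from 319 toward 7835 by 25; the body runs while x<7835, so iterations = ceil((bound-start)/step)
Step 2: Distance=7516
Step 3: ceil(7516/25)=301

301


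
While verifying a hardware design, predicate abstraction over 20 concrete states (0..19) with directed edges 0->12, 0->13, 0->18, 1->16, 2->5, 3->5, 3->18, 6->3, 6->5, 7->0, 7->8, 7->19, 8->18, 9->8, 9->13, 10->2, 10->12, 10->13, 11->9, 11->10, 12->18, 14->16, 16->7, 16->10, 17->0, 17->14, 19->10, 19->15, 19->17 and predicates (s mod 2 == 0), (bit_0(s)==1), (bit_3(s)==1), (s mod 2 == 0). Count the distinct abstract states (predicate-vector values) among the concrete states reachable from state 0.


BFS from 0:
Concrete reachable: {0, 12, 13, 18}
Abstract via predicates (s mod 2 == 0), (bit_0(s)==1), (bit_3(s)==1), (s mod 2 == 0):
  (0,1,1,0) <- {13}
  (1,0,0,1) <- {0, 18}
  (1,0,1,1) <- {12}
Distinct abstract states = 3

3


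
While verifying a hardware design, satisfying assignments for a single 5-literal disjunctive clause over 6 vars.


Step 1: Total=2^6=64
Step 2: Unsat when all 5 false: 2^1=2
Step 3: Sat=64-2=62

62


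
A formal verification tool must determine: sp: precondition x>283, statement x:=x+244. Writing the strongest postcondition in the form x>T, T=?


Formula: sp(P, x:=E) = exists old_x. (x = E[old_x/x]) AND P[old_x/x] (old_x is the value of x before the assignment; eliminate old_x by solving x = E[old_x/x] for old_x)
Step 1: Precondition P: x>283, i.e. old_x > 283
Step 2: Assignment gives x = old_x + 244, so old_x = x - 244
Step 3: Substitute into P: x - 244 > 283
Step 4: Simplify: x > 283+244 = 527

527


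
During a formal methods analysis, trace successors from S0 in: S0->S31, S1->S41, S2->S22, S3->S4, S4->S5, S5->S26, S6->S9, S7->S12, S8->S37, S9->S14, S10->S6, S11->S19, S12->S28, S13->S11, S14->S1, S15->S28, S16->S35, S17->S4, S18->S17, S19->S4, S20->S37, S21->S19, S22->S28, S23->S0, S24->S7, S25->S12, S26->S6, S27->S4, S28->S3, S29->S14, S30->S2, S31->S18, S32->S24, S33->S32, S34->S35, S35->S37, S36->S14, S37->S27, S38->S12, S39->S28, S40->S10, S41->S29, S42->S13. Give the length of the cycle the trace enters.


Trace from S0 until a state repeats:
  S0 -> S31 -> S18 -> S17 -> S4 -> S5 -> S26 -> S6 -> S9 -> S14 -> S1 -> S41 -> S29 -> S14
S14 first seen at step 9, revisited at step 13.
Cycle length = 13 - 9 = 4

4


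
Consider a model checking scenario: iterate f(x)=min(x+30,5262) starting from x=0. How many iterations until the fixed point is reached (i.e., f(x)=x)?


Step 1: x=0, cap=5262, increment=30
Step 2: x grows by 30 each step until capped at 5262; fixed point is x=5262
Step 3: iterations = ceil(5262/30) = 176

176


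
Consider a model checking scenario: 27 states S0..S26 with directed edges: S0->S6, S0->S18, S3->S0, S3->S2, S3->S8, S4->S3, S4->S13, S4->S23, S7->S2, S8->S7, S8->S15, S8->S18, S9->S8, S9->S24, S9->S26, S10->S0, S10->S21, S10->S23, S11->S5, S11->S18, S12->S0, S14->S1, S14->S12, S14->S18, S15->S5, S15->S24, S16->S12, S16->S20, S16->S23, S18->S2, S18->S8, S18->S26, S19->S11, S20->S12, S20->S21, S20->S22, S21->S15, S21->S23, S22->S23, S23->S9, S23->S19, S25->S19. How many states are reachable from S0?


BFS from S0:
  layer 0: {S0}
  layer 1: {S6, S18}
  layer 2: {S2, S8, S26}
  layer 3: {S7, S15}
  layer 4: {S5, S24}
Reachable set: {S0, S2, S5, S6, S7, S8, S15, S18, S24, S26}
Count = 10

10


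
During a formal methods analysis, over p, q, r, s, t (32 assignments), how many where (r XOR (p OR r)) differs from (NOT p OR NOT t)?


F1 = (r XOR (p OR r))
F2 = (NOT p OR NOT t)
Evaluate both on each of 32 rows (bits = p,q,r,s,t):
  row 0 [00000]: F1=0 F2=1 (differ) -> 1
  row 1 [00001]: F1=0 F2=1 (differ) -> 1
  row 2 [00010]: F1=0 F2=1 (differ) -> 1
  row 3 [00011]: F1=0 F2=1 (differ) -> 1
  row 4 [00100]: F1=0 F2=1 (differ) -> 1
  row 5 [00101]: F1=0 F2=1 (differ) -> 1
  row 6 [00110]: F1=0 F2=1 (differ) -> 1
  row 7 [00111]: F1=0 F2=1 (differ) -> 1
  row 8 [01000]: F1=0 F2=1 (differ) -> 1
  row 9 [01001]: F1=0 F2=1 (differ) -> 1
  row 10 [01010]: F1=0 F2=1 (differ) -> 1
  row 11 [01011]: F1=0 F2=1 (differ) -> 1
  row 12 [01100]: F1=0 F2=1 (differ) -> 1
  row 13 [01101]: F1=0 F2=1 (differ) -> 1
  row 14 [01110]: F1=0 F2=1 (differ) -> 1
  row 15 [01111]: F1=0 F2=1 (differ) -> 1
  row 16 [10000]: F1=1 F2=1 -> 0
  row 17 [10001]: F1=1 F2=0 (differ) -> 1
  row 18 [10010]: F1=1 F2=1 -> 0
  row 19 [10011]: F1=1 F2=0 (differ) -> 1
  row 20 [10100]: F1=0 F2=1 (differ) -> 1
  row 21 [10101]: F1=0 F2=0 -> 0
  row 22 [10110]: F1=0 F2=1 (differ) -> 1
  row 23 [10111]: F1=0 F2=0 -> 0
  row 24 [11000]: F1=1 F2=1 -> 0
  row 25 [11001]: F1=1 F2=0 (differ) -> 1
  row 26 [11010]: F1=1 F2=1 -> 0
  row 27 [11011]: F1=1 F2=0 (differ) -> 1
  row 28 [11100]: F1=0 F2=1 (differ) -> 1
  row 29 [11101]: F1=0 F2=0 -> 0
  row 30 [11110]: F1=0 F2=1 (differ) -> 1
  row 31 [11111]: F1=0 F2=0 -> 0
Full result column, 8 rows per line (p,q fixed per line; r,s,t runs 000..111 left to right):
  rows 0-7 [p,q=00]: 11111111  (ones: 8)
  rows 8-15 [p,q=01]: 11111111  (ones: 8)
  rows 16-23 [p,q=10]: 01011010  (ones: 4)
  rows 24-31 [p,q=11]: 01011010  (ones: 4)
Disagreements = 8+8+4+4 = 24

24


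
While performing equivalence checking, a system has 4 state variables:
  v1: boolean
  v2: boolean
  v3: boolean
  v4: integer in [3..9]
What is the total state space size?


State space = product of domain sizes of all variables.
Domain sizes:
  v1 (boolean): 2
  v2 (boolean): 2
  v3 (boolean): 2
  v4 (integer in [3..9]): 7
Product = 2 * 2 * 2 * 7 = 56

56


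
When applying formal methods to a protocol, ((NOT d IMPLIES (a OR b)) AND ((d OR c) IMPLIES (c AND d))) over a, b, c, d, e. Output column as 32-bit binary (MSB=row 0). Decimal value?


Formula: ((NOT d IMPLIES (a OR b)) AND ((d OR c) IMPLIES (c AND d))) over a, b, c, d, e (32 rows)
Evaluate each row (bits = a,b,c,d,e, MSB first):
  row 0 [00000]: ((NOT 0 IMPLIES (0 OR 0)) AND ((0 OR 0) IMPLIES (0 AND 0))) -> 0
  row 1 [00001]: ((NOT 0 IMPLIES (0 OR 0)) AND ((0 OR 0) IMPLIES (0 AND 0))) -> 0
  row 2 [00010]: ((NOT 1 IMPLIES (0 OR 0)) AND ((1 OR 0) IMPLIES (0 AND 1))) -> 0
  row 3 [00011]: ((NOT 1 IMPLIES (0 OR 0)) AND ((1 OR 0) IMPLIES (0 AND 1))) -> 0
  row 4 [00100]: ((NOT 0 IMPLIES (0 OR 0)) AND ((0 OR 1) IMPLIES (1 AND 0))) -> 0
  row 5 [00101]: ((NOT 0 IMPLIES (0 OR 0)) AND ((0 OR 1) IMPLIES (1 AND 0))) -> 0
  row 6 [00110]: ((NOT 1 IMPLIES (0 OR 0)) AND ((1 OR 1) IMPLIES (1 AND 1))) -> 1
  row 7 [00111]: ((NOT 1 IMPLIES (0 OR 0)) AND ((1 OR 1) IMPLIES (1 AND 1))) -> 1
  row 8 [01000]: ((NOT 0 IMPLIES (0 OR 1)) AND ((0 OR 0) IMPLIES (0 AND 0))) -> 1
  row 9 [01001]: ((NOT 0 IMPLIES (0 OR 1)) AND ((0 OR 0) IMPLIES (0 AND 0))) -> 1
  row 10 [01010]: ((NOT 1 IMPLIES (0 OR 1)) AND ((1 OR 0) IMPLIES (0 AND 1))) -> 0
  row 11 [01011]: ((NOT 1 IMPLIES (0 OR 1)) AND ((1 OR 0) IMPLIES (0 AND 1))) -> 0
  row 12 [01100]: ((NOT 0 IMPLIES (0 OR 1)) AND ((0 OR 1) IMPLIES (1 AND 0))) -> 0
  row 13 [01101]: ((NOT 0 IMPLIES (0 OR 1)) AND ((0 OR 1) IMPLIES (1 AND 0))) -> 0
  row 14 [01110]: ((NOT 1 IMPLIES (0 OR 1)) AND ((1 OR 1) IMPLIES (1 AND 1))) -> 1
  row 15 [01111]: ((NOT 1 IMPLIES (0 OR 1)) AND ((1 OR 1) IMPLIES (1 AND 1))) -> 1
  row 16 [10000]: ((NOT 0 IMPLIES (1 OR 0)) AND ((0 OR 0) IMPLIES (0 AND 0))) -> 1
  row 17 [10001]: ((NOT 0 IMPLIES (1 OR 0)) AND ((0 OR 0) IMPLIES (0 AND 0))) -> 1
  row 18 [10010]: ((NOT 1 IMPLIES (1 OR 0)) AND ((1 OR 0) IMPLIES (0 AND 1))) -> 0
  row 19 [10011]: ((NOT 1 IMPLIES (1 OR 0)) AND ((1 OR 0) IMPLIES (0 AND 1))) -> 0
  row 20 [10100]: ((NOT 0 IMPLIES (1 OR 0)) AND ((0 OR 1) IMPLIES (1 AND 0))) -> 0
  row 21 [10101]: ((NOT 0 IMPLIES (1 OR 0)) AND ((0 OR 1) IMPLIES (1 AND 0))) -> 0
  row 22 [10110]: ((NOT 1 IMPLIES (1 OR 0)) AND ((1 OR 1) IMPLIES (1 AND 1))) -> 1
  row 23 [10111]: ((NOT 1 IMPLIES (1 OR 0)) AND ((1 OR 1) IMPLIES (1 AND 1))) -> 1
  row 24 [11000]: ((NOT 0 IMPLIES (1 OR 1)) AND ((0 OR 0) IMPLIES (0 AND 0))) -> 1
  row 25 [11001]: ((NOT 0 IMPLIES (1 OR 1)) AND ((0 OR 0) IMPLIES (0 AND 0))) -> 1
  row 26 [11010]: ((NOT 1 IMPLIES (1 OR 1)) AND ((1 OR 0) IMPLIES (0 AND 1))) -> 0
  row 27 [11011]: ((NOT 1 IMPLIES (1 OR 1)) AND ((1 OR 0) IMPLIES (0 AND 1))) -> 0
  row 28 [11100]: ((NOT 0 IMPLIES (1 OR 1)) AND ((0 OR 1) IMPLIES (1 AND 0))) -> 0
  row 29 [11101]: ((NOT 0 IMPLIES (1 OR 1)) AND ((0 OR 1) IMPLIES (1 AND 0))) -> 0
  row 30 [11110]: ((NOT 1 IMPLIES (1 OR 1)) AND ((1 OR 1) IMPLIES (1 AND 1))) -> 1
  row 31 [11111]: ((NOT 1 IMPLIES (1 OR 1)) AND ((1 OR 1) IMPLIES (1 AND 1))) -> 1
Full result column, 4 rows per line (a,b,c fixed per line; d,e runs 00..11 left to right):
  rows 0-3 [a,b,c=000]: 0000  = hex 0
  rows 4-7 [a,b,c=001]: 0011  = hex 3
  rows 8-11 [a,b,c=010]: 1100  = hex C
  rows 12-15 [a,b,c=011]: 0011  = hex 3
  rows 16-19 [a,b,c=100]: 1100  = hex C
  rows 20-23 [a,b,c=101]: 0011  = hex 3
  rows 24-27 [a,b,c=110]: 1100  = hex C
  rows 28-31 [a,b,c=111]: 0011  = hex 3
Output column (row 0 .. row 31) = 00000011110000111100001111000011
Output column grouped in 4s = 0000 0011 1100 0011 1100 0011 1100 0011 = 0x03C3C3C3
Convert to decimal digit by digit (value = value*16 + digit):
  0 -> 0
  0*16 + 3 = 3
  3*16 + 12 (C) = 60
  60*16 + 3 = 963
  963*16 + 12 (C) = 15420
  15420*16 + 3 = 246723
  246723*16 + 12 (C) = 3947580
  3947580*16 + 3 = 63161283
Decimal = 63161283

63161283


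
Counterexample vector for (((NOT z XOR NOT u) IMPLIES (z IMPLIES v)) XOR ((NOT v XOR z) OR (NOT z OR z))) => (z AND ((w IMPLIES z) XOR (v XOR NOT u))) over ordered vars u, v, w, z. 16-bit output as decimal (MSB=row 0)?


F1 = (((NOT z XOR NOT u) IMPLIES (z IMPLIES v)) XOR ((NOT v XOR z) OR (NOT z OR z)))
F2 = (z AND ((w IMPLIES z) XOR (v XOR NOT u)))
Counterexample to F1=>F2 is where F1=1 and F2=0.
Evaluate each row (bits = u,v,w,z, MSB first):
  row 0 [0000]: F1=0 F2=0 -> F1&~F2 -> 0
  row 1 [0001]: F1=1 F2=0 -> F1&~F2 -> 1
  row 2 [0010]: F1=0 F2=0 -> F1&~F2 -> 0
  row 3 [0011]: F1=1 F2=0 -> F1&~F2 -> 1
  row 4 [0100]: F1=0 F2=0 -> F1&~F2 -> 0
  row 5 [0101]: F1=0 F2=1 -> F1&~F2 -> 0
  row 6 [0110]: F1=0 F2=0 -> F1&~F2 -> 0
  row 7 [0111]: F1=0 F2=1 -> F1&~F2 -> 0
  row 8 [1000]: F1=0 F2=0 -> F1&~F2 -> 0
  row 9 [1001]: F1=0 F2=1 -> F1&~F2 -> 0
  row 10 [1010]: F1=0 F2=0 -> F1&~F2 -> 0
  row 11 [1011]: F1=0 F2=1 -> F1&~F2 -> 0
  row 12 [1100]: F1=0 F2=0 -> F1&~F2 -> 0
  row 13 [1101]: F1=0 F2=0 -> F1&~F2 -> 0
  row 14 [1110]: F1=0 F2=0 -> F1&~F2 -> 0
  row 15 [1111]: F1=0 F2=0 -> F1&~F2 -> 0
Full result column, 4 rows per line (u,v fixed per line; w,z runs 00..11 left to right):
  rows 0-3 [u,v=00]: 0101  = hex 5
  rows 4-7 [u,v=01]: 0000  = hex 0
  rows 8-11 [u,v=10]: 0000  = hex 0
  rows 12-15 [u,v=11]: 0000  = hex 0
Counterexample vector (row 0 .. row 15) = 0101000000000000
Output column grouped in 4s = 0101 0000 0000 0000 = 0x5000
Convert to decimal digit by digit (value = value*16 + digit):
  5 -> 5
  5*16 + 0 = 80
  80*16 + 0 = 1280
  1280*16 + 0 = 20480
Decimal = 20480

20480


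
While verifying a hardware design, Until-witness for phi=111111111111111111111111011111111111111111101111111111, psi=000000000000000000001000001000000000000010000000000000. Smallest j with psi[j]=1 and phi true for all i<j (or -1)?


(phi U psi) at 0: need smallest j with psi[j]=1 and phi[i]=1 for all i in [0,j).
Scan from step 0:
  step 0: phi=1, psi=0 -> continue
  step 1: phi=1, psi=0 -> continue
  step 2: phi=1, psi=0 -> continue
  step 3: phi=1, psi=0 -> continue
  step 20: psi=1 and phi held for [0,20) -> witness found
Witness step = 20

20


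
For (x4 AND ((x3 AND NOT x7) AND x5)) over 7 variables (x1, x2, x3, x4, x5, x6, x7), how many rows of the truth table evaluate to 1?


Formula: (x4 AND ((x3 AND NOT x7) AND x5)) over 7 vars (128 rows)
Evaluate each row (x1, x2, x3, x4, x5, x6, x7 as bits, MSB first):
  row 0 [0000000]: (0 AND ((0 AND NOT 0) AND 0)) -> 0
  row 1 [0000001]: (0 AND ((0 AND NOT 1) AND 0)) -> 0
  row 2 [0000010]: (0 AND ((0 AND NOT 0) AND 0)) -> 0
  row 3 [0000011]: (0 AND ((0 AND NOT 1) AND 0)) -> 0
  row 4 [0000100]: (0 AND ((0 AND NOT 0) AND 1)) -> 0
  (every remaining row is evaluated the same way; all 128 results are listed next)
Full result column, 8 rows per line (x1,x2,x3,x4 fixed per line; x5,x6,x7 runs 000..111 left to right):
  rows 0-7 [x1,x2,x3,x4=0000]: 00000000  (ones: 0)
  rows 8-15 [x1,x2,x3,x4=0001]: 00000000  (ones: 0)
  rows 16-23 [x1,x2,x3,x4=0010]: 00000000  (ones: 0)
  rows 24-31 [x1,x2,x3,x4=0011]: 00001010  (ones: 2)
  rows 32-39 [x1,x2,x3,x4=0100]: 00000000  (ones: 0)
  rows 40-47 [x1,x2,x3,x4=0101]: 00000000  (ones: 0)
  rows 48-55 [x1,x2,x3,x4=0110]: 00000000  (ones: 0)
  rows 56-63 [x1,x2,x3,x4=0111]: 00001010  (ones: 2)
  rows 64-71 [x1,x2,x3,x4=1000]: 00000000  (ones: 0)
  rows 72-79 [x1,x2,x3,x4=1001]: 00000000  (ones: 0)
  rows 80-87 [x1,x2,x3,x4=1010]: 00000000  (ones: 0)
  rows 88-95 [x1,x2,x3,x4=1011]: 00001010  (ones: 2)
  rows 96-103 [x1,x2,x3,x4=1100]: 00000000  (ones: 0)
  rows 104-111 [x1,x2,x3,x4=1101]: 00000000  (ones: 0)
  rows 112-119 [x1,x2,x3,x4=1110]: 00000000  (ones: 0)
  rows 120-127 [x1,x2,x3,x4=1111]: 00001010  (ones: 2)
Count of 1-rows = 0+0+0+2+0+0+0+2+0+0+0+2+0+0+0+2 = 8

8


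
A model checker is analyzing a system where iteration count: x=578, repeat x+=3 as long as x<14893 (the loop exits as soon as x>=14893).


Step 1: x goes from 578 toward 14893 by 3; the body runs while x<14893, so iterations = ceil((bound-start)/step)
Step 2: Distance=14315
Step 3: ceil(14315/3)=4772

4772


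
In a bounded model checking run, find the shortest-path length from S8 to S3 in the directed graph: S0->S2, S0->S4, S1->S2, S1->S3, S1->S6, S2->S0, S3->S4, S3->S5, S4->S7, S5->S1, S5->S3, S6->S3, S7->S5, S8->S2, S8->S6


BFS layer-by-layer from S8:
  dist 0: {S8}
  dist 1: {S2, S6}
  dist 2: {S0, S3}
  -> S3 reached at distance 2
Shortest path length = 2

2


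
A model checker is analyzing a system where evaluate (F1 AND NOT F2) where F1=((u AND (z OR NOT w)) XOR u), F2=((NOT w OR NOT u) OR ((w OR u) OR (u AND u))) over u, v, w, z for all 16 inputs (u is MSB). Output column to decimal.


F1 = ((u AND (z OR NOT w)) XOR u)
F2 = ((NOT w OR NOT u) OR ((w OR u) OR (u AND u)))
Counterexample to F1=>F2 is where F1=1 and F2=0.
Evaluate each row (bits = u,v,w,z, MSB first):
  row 0 [0000]: F1=0 F2=1 -> F1&~F2 -> 0
  row 1 [0001]: F1=0 F2=1 -> F1&~F2 -> 0
  row 2 [0010]: F1=0 F2=1 -> F1&~F2 -> 0
  row 3 [0011]: F1=0 F2=1 -> F1&~F2 -> 0
  row 4 [0100]: F1=0 F2=1 -> F1&~F2 -> 0
  row 5 [0101]: F1=0 F2=1 -> F1&~F2 -> 0
  row 6 [0110]: F1=0 F2=1 -> F1&~F2 -> 0
  row 7 [0111]: F1=0 F2=1 -> F1&~F2 -> 0
  row 8 [1000]: F1=0 F2=1 -> F1&~F2 -> 0
  row 9 [1001]: F1=0 F2=1 -> F1&~F2 -> 0
  row 10 [1010]: F1=1 F2=1 -> F1&~F2 -> 0
  row 11 [1011]: F1=0 F2=1 -> F1&~F2 -> 0
  row 12 [1100]: F1=0 F2=1 -> F1&~F2 -> 0
  row 13 [1101]: F1=0 F2=1 -> F1&~F2 -> 0
  row 14 [1110]: F1=1 F2=1 -> F1&~F2 -> 0
  row 15 [1111]: F1=0 F2=1 -> F1&~F2 -> 0
Full result column, 4 rows per line (u,v fixed per line; w,z runs 00..11 left to right):
  rows 0-3 [u,v=00]: 0000  = hex 0
  rows 4-7 [u,v=01]: 0000  = hex 0
  rows 8-11 [u,v=10]: 0000  = hex 0
  rows 12-15 [u,v=11]: 0000  = hex 0
Counterexample vector (row 0 .. row 15) = 0000000000000000
Output column grouped in 4s = 0000 0000 0000 0000 = 0x0000
Convert to decimal digit by digit (value = value*16 + digit):
  0 -> 0
  0*16 + 0 = 0
  0*16 + 0 = 0
  0*16 + 0 = 0
Decimal = 0

0


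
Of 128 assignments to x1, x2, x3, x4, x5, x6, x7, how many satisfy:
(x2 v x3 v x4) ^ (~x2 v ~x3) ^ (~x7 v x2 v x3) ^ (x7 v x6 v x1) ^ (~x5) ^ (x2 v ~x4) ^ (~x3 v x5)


CNF with 7 clauses over 7 vars (128 assignments).
An assignment satisfies CNF iff every clause has >=1 true literal.
Check each row (bits = x1,x2,x3,x4,x5,x6,x7; clause T/F shown):
  row 0 [0000000]: clauses=FTTFTTT -> 0
  row 1 [0000001]: clauses=FTFTTTT -> 0
  row 2 [0000010]: clauses=FTTTTTT -> 0
  row 3 [0000011]: clauses=FTFTTTT -> 0
  row 4 [0000100]: clauses=FTTFFTT -> 0
  (every remaining row is evaluated the same way; all 128 results are listed next)
Full result column, 8 rows per line (x1,x2,x3,x4 fixed per line; x5,x6,x7 runs 000..111 left to right):
  rows 0-7 [x1,x2,x3,x4=0000]: 00000000  (ones: 0)
  rows 8-15 [x1,x2,x3,x4=0001]: 00000000  (ones: 0)
  rows 16-23 [x1,x2,x3,x4=0010]: 00000000  (ones: 0)
  rows 24-31 [x1,x2,x3,x4=0011]: 00000000  (ones: 0)
  rows 32-39 [x1,x2,x3,x4=0100]: 01110000  (ones: 3)
  rows 40-47 [x1,x2,x3,x4=0101]: 01110000  (ones: 3)
  rows 48-55 [x1,x2,x3,x4=0110]: 00000000  (ones: 0)
  rows 56-63 [x1,x2,x3,x4=0111]: 00000000  (ones: 0)
  rows 64-71 [x1,x2,x3,x4=1000]: 00000000  (ones: 0)
  rows 72-79 [x1,x2,x3,x4=1001]: 00000000  (ones: 0)
  rows 80-87 [x1,x2,x3,x4=1010]: 00000000  (ones: 0)
  rows 88-95 [x1,x2,x3,x4=1011]: 00000000  (ones: 0)
  rows 96-103 [x1,x2,x3,x4=1100]: 11110000  (ones: 4)
  rows 104-111 [x1,x2,x3,x4=1101]: 11110000  (ones: 4)
  rows 112-119 [x1,x2,x3,x4=1110]: 00000000  (ones: 0)
  rows 120-127 [x1,x2,x3,x4=1111]: 00000000  (ones: 0)
Satisfying assignments = 0+0+0+0+3+3+0+0+0+0+0+0+4+4+0+0 = 14

14


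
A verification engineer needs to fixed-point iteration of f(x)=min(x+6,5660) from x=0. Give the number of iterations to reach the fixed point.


Step 1: x=0, cap=5660, increment=6
Step 2: x grows by 6 each step until capped at 5660; fixed point is x=5660
Step 3: iterations = ceil(5660/6) = 944

944


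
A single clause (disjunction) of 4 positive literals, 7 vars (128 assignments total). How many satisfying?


Step 1: Total=2^7=128
Step 2: Unsat when all 4 false: 2^3=8
Step 3: Sat=128-8=120

120


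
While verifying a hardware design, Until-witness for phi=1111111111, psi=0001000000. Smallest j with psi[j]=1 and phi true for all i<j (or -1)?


(phi U psi) at 0: need smallest j with psi[j]=1 and phi[i]=1 for all i in [0,j).
Scan from step 0:
  step 0: phi=1, psi=0 -> continue
  step 1: phi=1, psi=0 -> continue
  step 2: phi=1, psi=0 -> continue
  step 3: psi=1 and phi held for [0,3) -> witness found
Witness step = 3

3


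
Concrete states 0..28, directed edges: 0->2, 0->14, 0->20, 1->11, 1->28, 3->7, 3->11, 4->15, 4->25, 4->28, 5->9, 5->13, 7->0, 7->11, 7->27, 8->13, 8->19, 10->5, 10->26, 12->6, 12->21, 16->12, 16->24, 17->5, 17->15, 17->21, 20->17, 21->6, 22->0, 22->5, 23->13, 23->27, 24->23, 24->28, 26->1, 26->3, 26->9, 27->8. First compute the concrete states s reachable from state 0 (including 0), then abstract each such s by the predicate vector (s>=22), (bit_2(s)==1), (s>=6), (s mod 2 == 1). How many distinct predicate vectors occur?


BFS from 0:
Concrete reachable: {0, 2, 5, 6, 9, 13, 14, 15, 17, 20, 21}
Abstract via predicates (s>=22), (bit_2(s)==1), (s>=6), (s mod 2 == 1):
  (0,0,0,0) <- {0, 2}
  (0,0,1,1) <- {9, 17}
  (0,1,0,1) <- {5}
  (0,1,1,0) <- {6, 14, 20}
  (0,1,1,1) <- {13, 15, 21}
Distinct abstract states = 5

5


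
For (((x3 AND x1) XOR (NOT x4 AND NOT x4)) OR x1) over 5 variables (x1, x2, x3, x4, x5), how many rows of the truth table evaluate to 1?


Formula: (((x3 AND x1) XOR (NOT x4 AND NOT x4)) OR x1) over 5 vars (32 rows)
Evaluate each row (x1, x2, x3, x4, x5 as bits, MSB first):
  row 0 [00000]: (((0 AND 0) XOR (NOT 0 AND NOT 0)) OR 0) -> 1
  row 1 [00001]: (((0 AND 0) XOR (NOT 0 AND NOT 0)) OR 0) -> 1
  row 2 [00010]: (((0 AND 0) XOR (NOT 1 AND NOT 1)) OR 0) -> 0
  row 3 [00011]: (((0 AND 0) XOR (NOT 1 AND NOT 1)) OR 0) -> 0
  row 4 [00100]: (((1 AND 0) XOR (NOT 0 AND NOT 0)) OR 0) -> 1
  row 5 [00101]: (((1 AND 0) XOR (NOT 0 AND NOT 0)) OR 0) -> 1
  row 6 [00110]: (((1 AND 0) XOR (NOT 1 AND NOT 1)) OR 0) -> 0
  row 7 [00111]: (((1 AND 0) XOR (NOT 1 AND NOT 1)) OR 0) -> 0
  row 8 [01000]: (((0 AND 0) XOR (NOT 0 AND NOT 0)) OR 0) -> 1
  row 9 [01001]: (((0 AND 0) XOR (NOT 0 AND NOT 0)) OR 0) -> 1
  row 10 [01010]: (((0 AND 0) XOR (NOT 1 AND NOT 1)) OR 0) -> 0
  row 11 [01011]: (((0 AND 0) XOR (NOT 1 AND NOT 1)) OR 0) -> 0
  row 12 [01100]: (((1 AND 0) XOR (NOT 0 AND NOT 0)) OR 0) -> 1
  row 13 [01101]: (((1 AND 0) XOR (NOT 0 AND NOT 0)) OR 0) -> 1
  row 14 [01110]: (((1 AND 0) XOR (NOT 1 AND NOT 1)) OR 0) -> 0
  row 15 [01111]: (((1 AND 0) XOR (NOT 1 AND NOT 1)) OR 0) -> 0
  row 16 [10000]: (((0 AND 1) XOR (NOT 0 AND NOT 0)) OR 1) -> 1
  row 17 [10001]: (((0 AND 1) XOR (NOT 0 AND NOT 0)) OR 1) -> 1
  row 18 [10010]: (((0 AND 1) XOR (NOT 1 AND NOT 1)) OR 1) -> 1
  row 19 [10011]: (((0 AND 1) XOR (NOT 1 AND NOT 1)) OR 1) -> 1
  row 20 [10100]: (((1 AND 1) XOR (NOT 0 AND NOT 0)) OR 1) -> 1
  row 21 [10101]: (((1 AND 1) XOR (NOT 0 AND NOT 0)) OR 1) -> 1
  row 22 [10110]: (((1 AND 1) XOR (NOT 1 AND NOT 1)) OR 1) -> 1
  row 23 [10111]: (((1 AND 1) XOR (NOT 1 AND NOT 1)) OR 1) -> 1
  row 24 [11000]: (((0 AND 1) XOR (NOT 0 AND NOT 0)) OR 1) -> 1
  row 25 [11001]: (((0 AND 1) XOR (NOT 0 AND NOT 0)) OR 1) -> 1
  row 26 [11010]: (((0 AND 1) XOR (NOT 1 AND NOT 1)) OR 1) -> 1
  row 27 [11011]: (((0 AND 1) XOR (NOT 1 AND NOT 1)) OR 1) -> 1
  row 28 [11100]: (((1 AND 1) XOR (NOT 0 AND NOT 0)) OR 1) -> 1
  row 29 [11101]: (((1 AND 1) XOR (NOT 0 AND NOT 0)) OR 1) -> 1
  row 30 [11110]: (((1 AND 1) XOR (NOT 1 AND NOT 1)) OR 1) -> 1
  row 31 [11111]: (((1 AND 1) XOR (NOT 1 AND NOT 1)) OR 1) -> 1
Full result column, 8 rows per line (x1,x2 fixed per line; x3,x4,x5 runs 000..111 left to right):
  rows 0-7 [x1,x2=00]: 11001100  (ones: 4)
  rows 8-15 [x1,x2=01]: 11001100  (ones: 4)
  rows 16-23 [x1,x2=10]: 11111111  (ones: 8)
  rows 24-31 [x1,x2=11]: 11111111  (ones: 8)
Count of 1-rows = 4+4+8+8 = 24

24


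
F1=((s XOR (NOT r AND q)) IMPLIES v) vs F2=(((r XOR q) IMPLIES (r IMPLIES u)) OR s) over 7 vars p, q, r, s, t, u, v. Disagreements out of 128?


F1 = ((s XOR (NOT r AND q)) IMPLIES v)
F2 = (((r XOR q) IMPLIES (r IMPLIES u)) OR s)
Evaluate both on each of 128 rows (bits = p,q,r,s,t,u,v):
  row 0 [0000000]: F1=1 F2=1 -> 0
  row 1 [0000001]: F1=1 F2=1 -> 0
  row 2 [0000010]: F1=1 F2=1 -> 0
  row 3 [0000011]: F1=1 F2=1 -> 0
  row 4 [0000100]: F1=1 F2=1 -> 0
  (every remaining row is evaluated the same way; all 128 results are listed next)
Full result column, 8 rows per line (p,q,r,s fixed per line; t,u,v runs 000..111 left to right):
  rows 0-7 [p,q,r,s=0000]: 00000000  (ones: 0)
  rows 8-15 [p,q,r,s=0001]: 10101010  (ones: 4)
  rows 16-23 [p,q,r,s=0010]: 11001100  (ones: 4)
  rows 24-31 [p,q,r,s=0011]: 10101010  (ones: 4)
  rows 32-39 [p,q,r,s=0100]: 10101010  (ones: 4)
  rows 40-47 [p,q,r,s=0101]: 00000000  (ones: 0)
  rows 48-55 [p,q,r,s=0110]: 00000000  (ones: 0)
  rows 56-63 [p,q,r,s=0111]: 10101010  (ones: 4)
  rows 64-71 [p,q,r,s=1000]: 00000000  (ones: 0)
  rows 72-79 [p,q,r,s=1001]: 10101010  (ones: 4)
  rows 80-87 [p,q,r,s=1010]: 11001100  (ones: 4)
  rows 88-95 [p,q,r,s=1011]: 10101010  (ones: 4)
  rows 96-103 [p,q,r,s=1100]: 10101010  (ones: 4)
  rows 104-111 [p,q,r,s=1101]: 00000000  (ones: 0)
  rows 112-119 [p,q,r,s=1110]: 00000000  (ones: 0)
  rows 120-127 [p,q,r,s=1111]: 10101010  (ones: 4)
Disagreements = 0+4+4+4+4+0+0+4+0+4+4+4+4+0+0+4 = 40

40
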